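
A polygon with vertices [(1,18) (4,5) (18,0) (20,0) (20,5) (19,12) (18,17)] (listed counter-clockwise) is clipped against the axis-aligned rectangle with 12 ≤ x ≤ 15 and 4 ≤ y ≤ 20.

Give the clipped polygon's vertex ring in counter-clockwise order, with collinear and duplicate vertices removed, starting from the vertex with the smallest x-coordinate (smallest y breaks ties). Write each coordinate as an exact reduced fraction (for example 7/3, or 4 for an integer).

Clipped polygon: [(12,4) (15,4) (15,292/17) (12,295/17)]

1. After x ≥ 12: [(12,295/17) (12,15/7) (18,0) (20,0) (20,5) (19,12) (18,17)]
2. After x ≤ 15: [(15,292/17) (12,295/17) (12,15/7) (15,15/14)]
3. After y ≥ 4: [(15,4) (15,292/17) (12,295/17) (12,4)]
4. After y ≤ 20: [(15,4) (15,292/17) (12,295/17) (12,4)]
5. Canonical ring: [(12,4) (15,4) (15,292/17) (12,295/17)]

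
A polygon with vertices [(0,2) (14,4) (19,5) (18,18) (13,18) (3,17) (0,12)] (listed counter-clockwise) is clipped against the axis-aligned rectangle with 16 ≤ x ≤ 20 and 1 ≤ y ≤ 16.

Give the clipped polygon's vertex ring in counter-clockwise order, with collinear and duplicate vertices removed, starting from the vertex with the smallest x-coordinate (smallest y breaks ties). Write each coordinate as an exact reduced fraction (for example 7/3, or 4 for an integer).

1. After x ≥ 16: [(16,22/5) (19,5) (18,18) (16,18)]
2. After x ≤ 20: [(16,22/5) (19,5) (18,18) (16,18)]
3. After y ≥ 1: [(16,22/5) (19,5) (18,18) (16,18)]
4. After y ≤ 16: [(16,16) (16,22/5) (19,5) (236/13,16)]
5. Canonical ring: [(16,22/5) (19,5) (236/13,16) (16,16)]

Clipped polygon: [(16,22/5) (19,5) (236/13,16) (16,16)]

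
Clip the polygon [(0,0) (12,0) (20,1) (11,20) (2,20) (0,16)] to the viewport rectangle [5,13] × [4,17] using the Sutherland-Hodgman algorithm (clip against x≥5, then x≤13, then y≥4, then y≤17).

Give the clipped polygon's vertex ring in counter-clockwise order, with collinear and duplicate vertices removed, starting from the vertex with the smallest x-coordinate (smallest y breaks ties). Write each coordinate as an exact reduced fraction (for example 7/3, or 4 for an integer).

Clipped polygon: [(5,4) (13,4) (13,142/9) (236/19,17) (5,17)]

1. After x ≥ 5: [(5,0) (12,0) (20,1) (11,20) (5,20)]
2. After x ≤ 13: [(5,0) (12,0) (13,1/8) (13,142/9) (11,20) (5,20)]
3. After y ≥ 4: [(5,4) (13,4) (13,142/9) (11,20) (5,20)]
4. After y ≤ 17: [(5,17) (5,4) (13,4) (13,142/9) (236/19,17)]
5. Canonical ring: [(5,4) (13,4) (13,142/9) (236/19,17) (5,17)]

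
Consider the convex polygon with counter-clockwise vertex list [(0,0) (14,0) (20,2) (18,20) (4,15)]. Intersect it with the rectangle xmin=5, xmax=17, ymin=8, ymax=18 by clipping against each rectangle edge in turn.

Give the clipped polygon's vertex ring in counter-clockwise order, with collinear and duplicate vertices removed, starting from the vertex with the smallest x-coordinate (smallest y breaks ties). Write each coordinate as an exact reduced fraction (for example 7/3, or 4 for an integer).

1. After x ≥ 5: [(5,0) (14,0) (20,2) (18,20) (5,215/14)]
2. After x ≤ 17: [(5,0) (14,0) (17,1) (17,275/14) (5,215/14)]
3. After y ≥ 8: [(5,8) (17,8) (17,275/14) (5,215/14)]
4. After y ≤ 18: [(5,8) (17,8) (17,18) (62/5,18) (5,215/14)]
5. Canonical ring: [(5,8) (17,8) (17,18) (62/5,18) (5,215/14)]

Clipped polygon: [(5,8) (17,8) (17,18) (62/5,18) (5,215/14)]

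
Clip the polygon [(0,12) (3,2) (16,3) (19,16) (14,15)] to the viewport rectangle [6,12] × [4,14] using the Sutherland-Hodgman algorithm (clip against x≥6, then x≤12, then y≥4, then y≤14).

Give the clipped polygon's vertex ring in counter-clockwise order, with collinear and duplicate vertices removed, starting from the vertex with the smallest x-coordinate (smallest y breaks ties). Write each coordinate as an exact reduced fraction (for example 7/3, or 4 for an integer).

Clipped polygon: [(6,4) (12,4) (12,14) (28/3,14) (6,93/7)]

1. After x ≥ 6: [(6,93/7) (6,29/13) (16,3) (19,16) (14,15)]
2. After x ≤ 12: [(12,102/7) (6,93/7) (6,29/13) (12,35/13)]
3. After y ≥ 4: [(12,4) (12,102/7) (6,93/7) (6,4)]
4. After y ≤ 14: [(12,4) (12,14) (28/3,14) (6,93/7) (6,4)]
5. Canonical ring: [(6,4) (12,4) (12,14) (28/3,14) (6,93/7)]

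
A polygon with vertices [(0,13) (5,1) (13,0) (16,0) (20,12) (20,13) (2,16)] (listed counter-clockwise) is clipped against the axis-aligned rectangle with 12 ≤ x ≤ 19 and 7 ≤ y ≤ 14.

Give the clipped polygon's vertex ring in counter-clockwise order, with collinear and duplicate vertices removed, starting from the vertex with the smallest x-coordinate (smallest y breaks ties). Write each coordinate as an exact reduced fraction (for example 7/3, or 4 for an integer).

Clipped polygon: [(12,7) (55/3,7) (19,9) (19,79/6) (14,14) (12,14)]

1. After x ≥ 12: [(12,1/8) (13,0) (16,0) (20,12) (20,13) (12,43/3)]
2. After x ≤ 19: [(12,1/8) (13,0) (16,0) (19,9) (19,79/6) (12,43/3)]
3. After y ≥ 7: [(12,7) (55/3,7) (19,9) (19,79/6) (12,43/3)]
4. After y ≤ 14: [(12,14) (12,7) (55/3,7) (19,9) (19,79/6) (14,14)]
5. Canonical ring: [(12,7) (55/3,7) (19,9) (19,79/6) (14,14) (12,14)]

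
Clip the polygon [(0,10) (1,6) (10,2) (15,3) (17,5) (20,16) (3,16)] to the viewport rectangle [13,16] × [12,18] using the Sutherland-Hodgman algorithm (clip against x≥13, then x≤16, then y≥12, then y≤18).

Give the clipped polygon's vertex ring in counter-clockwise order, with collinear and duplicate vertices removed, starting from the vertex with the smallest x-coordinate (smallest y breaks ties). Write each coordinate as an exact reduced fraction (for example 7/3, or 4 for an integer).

Clipped polygon: [(13,12) (16,12) (16,16) (13,16)]

1. After x ≥ 13: [(13,13/5) (15,3) (17,5) (20,16) (13,16)]
2. After x ≤ 16: [(13,13/5) (15,3) (16,4) (16,16) (13,16)]
3. After y ≥ 12: [(13,12) (16,12) (16,16) (13,16)]
4. After y ≤ 18: [(13,12) (16,12) (16,16) (13,16)]
5. Canonical ring: [(13,12) (16,12) (16,16) (13,16)]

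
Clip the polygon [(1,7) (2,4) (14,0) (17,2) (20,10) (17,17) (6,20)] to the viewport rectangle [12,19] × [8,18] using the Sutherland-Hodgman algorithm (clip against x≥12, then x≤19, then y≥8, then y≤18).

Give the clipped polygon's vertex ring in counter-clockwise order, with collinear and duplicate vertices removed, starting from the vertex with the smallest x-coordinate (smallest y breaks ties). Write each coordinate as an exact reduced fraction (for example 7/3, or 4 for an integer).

1. After x ≥ 12: [(12,2/3) (14,0) (17,2) (20,10) (17,17) (12,202/11)]
2. After x ≤ 19: [(12,2/3) (14,0) (17,2) (19,22/3) (19,37/3) (17,17) (12,202/11)]
3. After y ≥ 8: [(12,8) (19,8) (19,37/3) (17,17) (12,202/11)]
4. After y ≤ 18: [(12,18) (12,8) (19,8) (19,37/3) (17,17) (40/3,18)]
5. Canonical ring: [(12,8) (19,8) (19,37/3) (17,17) (40/3,18) (12,18)]

Clipped polygon: [(12,8) (19,8) (19,37/3) (17,17) (40/3,18) (12,18)]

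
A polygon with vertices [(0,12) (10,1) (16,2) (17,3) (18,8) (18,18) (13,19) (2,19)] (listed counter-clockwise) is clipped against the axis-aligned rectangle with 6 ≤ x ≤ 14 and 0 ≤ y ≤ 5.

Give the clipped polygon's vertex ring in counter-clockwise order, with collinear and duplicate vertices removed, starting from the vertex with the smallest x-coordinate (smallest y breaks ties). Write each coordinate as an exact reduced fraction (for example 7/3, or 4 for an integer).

Clipped polygon: [(70/11,5) (10,1) (14,5/3) (14,5)]

1. After x ≥ 6: [(6,27/5) (10,1) (16,2) (17,3) (18,8) (18,18) (13,19) (6,19)]
2. After x ≤ 14: [(6,27/5) (10,1) (14,5/3) (14,94/5) (13,19) (6,19)]
3. After y ≥ 0: [(6,27/5) (10,1) (14,5/3) (14,94/5) (13,19) (6,19)]
4. After y ≤ 5: [(70/11,5) (10,1) (14,5/3) (14,5)]
5. Canonical ring: [(70/11,5) (10,1) (14,5/3) (14,5)]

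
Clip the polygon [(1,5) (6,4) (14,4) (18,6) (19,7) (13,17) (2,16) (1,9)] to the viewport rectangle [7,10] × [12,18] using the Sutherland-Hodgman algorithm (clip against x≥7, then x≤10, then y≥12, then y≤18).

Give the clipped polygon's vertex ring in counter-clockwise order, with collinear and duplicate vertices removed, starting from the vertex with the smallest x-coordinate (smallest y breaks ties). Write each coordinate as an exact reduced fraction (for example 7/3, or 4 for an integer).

1. After x ≥ 7: [(7,4) (14,4) (18,6) (19,7) (13,17) (7,181/11)]
2. After x ≤ 10: [(7,4) (10,4) (10,184/11) (7,181/11)]
3. After y ≥ 12: [(7,12) (10,12) (10,184/11) (7,181/11)]
4. After y ≤ 18: [(7,12) (10,12) (10,184/11) (7,181/11)]
5. Canonical ring: [(7,12) (10,12) (10,184/11) (7,181/11)]

Clipped polygon: [(7,12) (10,12) (10,184/11) (7,181/11)]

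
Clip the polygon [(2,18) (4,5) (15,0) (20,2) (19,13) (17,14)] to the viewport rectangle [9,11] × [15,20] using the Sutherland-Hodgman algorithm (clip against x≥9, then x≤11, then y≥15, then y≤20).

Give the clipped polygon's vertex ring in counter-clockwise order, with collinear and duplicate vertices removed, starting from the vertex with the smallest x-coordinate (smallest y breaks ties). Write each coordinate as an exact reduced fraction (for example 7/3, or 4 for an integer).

1. After x ≥ 9: [(9,242/15) (9,30/11) (15,0) (20,2) (19,13) (17,14)]
2. After x ≤ 11: [(11,78/5) (9,242/15) (9,30/11) (11,20/11)]
3. After y ≥ 15: [(11,15) (11,78/5) (9,242/15) (9,15)]
4. After y ≤ 20: [(11,15) (11,78/5) (9,242/15) (9,15)]
5. Canonical ring: [(9,15) (11,15) (11,78/5) (9,242/15)]

Clipped polygon: [(9,15) (11,15) (11,78/5) (9,242/15)]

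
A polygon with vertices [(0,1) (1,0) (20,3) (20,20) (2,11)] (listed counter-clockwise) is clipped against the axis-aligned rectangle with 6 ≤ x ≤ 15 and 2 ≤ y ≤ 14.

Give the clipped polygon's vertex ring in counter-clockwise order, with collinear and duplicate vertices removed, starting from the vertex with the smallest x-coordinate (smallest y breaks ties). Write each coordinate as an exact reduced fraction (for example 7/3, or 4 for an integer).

Clipped polygon: [(6,2) (41/3,2) (15,42/19) (15,14) (8,14) (6,13)]

1. After x ≥ 6: [(6,15/19) (20,3) (20,20) (6,13)]
2. After x ≤ 15: [(6,15/19) (15,42/19) (15,35/2) (6,13)]
3. After y ≥ 2: [(6,2) (41/3,2) (15,42/19) (15,35/2) (6,13)]
4. After y ≤ 14: [(6,2) (41/3,2) (15,42/19) (15,14) (8,14) (6,13)]
5. Canonical ring: [(6,2) (41/3,2) (15,42/19) (15,14) (8,14) (6,13)]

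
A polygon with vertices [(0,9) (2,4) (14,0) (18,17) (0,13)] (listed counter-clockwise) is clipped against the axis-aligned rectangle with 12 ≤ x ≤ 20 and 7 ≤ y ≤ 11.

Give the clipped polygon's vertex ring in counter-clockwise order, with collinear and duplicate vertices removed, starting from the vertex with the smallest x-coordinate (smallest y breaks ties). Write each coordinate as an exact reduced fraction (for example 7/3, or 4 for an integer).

1. After x ≥ 12: [(12,2/3) (14,0) (18,17) (12,47/3)]
2. After x ≤ 20: [(12,2/3) (14,0) (18,17) (12,47/3)]
3. After y ≥ 7: [(12,7) (266/17,7) (18,17) (12,47/3)]
4. After y ≤ 11: [(12,11) (12,7) (266/17,7) (282/17,11)]
5. Canonical ring: [(12,7) (266/17,7) (282/17,11) (12,11)]

Clipped polygon: [(12,7) (266/17,7) (282/17,11) (12,11)]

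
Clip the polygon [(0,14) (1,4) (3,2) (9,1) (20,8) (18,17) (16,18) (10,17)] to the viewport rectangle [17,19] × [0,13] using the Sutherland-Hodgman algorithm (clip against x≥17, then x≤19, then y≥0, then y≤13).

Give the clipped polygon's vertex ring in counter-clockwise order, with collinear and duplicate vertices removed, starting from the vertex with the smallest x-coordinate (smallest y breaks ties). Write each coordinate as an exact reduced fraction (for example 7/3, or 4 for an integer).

1. After x ≥ 17: [(17,67/11) (20,8) (18,17) (17,35/2)]
2. After x ≤ 19: [(17,67/11) (19,81/11) (19,25/2) (18,17) (17,35/2)]
3. After y ≥ 0: [(17,67/11) (19,81/11) (19,25/2) (18,17) (17,35/2)]
4. After y ≤ 13: [(17,13) (17,67/11) (19,81/11) (19,25/2) (170/9,13)]
5. Canonical ring: [(17,67/11) (19,81/11) (19,25/2) (170/9,13) (17,13)]

Clipped polygon: [(17,67/11) (19,81/11) (19,25/2) (170/9,13) (17,13)]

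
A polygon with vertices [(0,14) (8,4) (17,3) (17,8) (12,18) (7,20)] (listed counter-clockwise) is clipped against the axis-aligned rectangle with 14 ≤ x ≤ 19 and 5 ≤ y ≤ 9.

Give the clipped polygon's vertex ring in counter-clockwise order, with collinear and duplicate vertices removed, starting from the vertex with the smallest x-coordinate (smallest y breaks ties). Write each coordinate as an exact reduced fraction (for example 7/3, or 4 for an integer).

1. After x ≥ 14: [(14,10/3) (17,3) (17,8) (14,14)]
2. After x ≤ 19: [(14,10/3) (17,3) (17,8) (14,14)]
3. After y ≥ 5: [(14,5) (17,5) (17,8) (14,14)]
4. After y ≤ 9: [(14,9) (14,5) (17,5) (17,8) (33/2,9)]
5. Canonical ring: [(14,5) (17,5) (17,8) (33/2,9) (14,9)]

Clipped polygon: [(14,5) (17,5) (17,8) (33/2,9) (14,9)]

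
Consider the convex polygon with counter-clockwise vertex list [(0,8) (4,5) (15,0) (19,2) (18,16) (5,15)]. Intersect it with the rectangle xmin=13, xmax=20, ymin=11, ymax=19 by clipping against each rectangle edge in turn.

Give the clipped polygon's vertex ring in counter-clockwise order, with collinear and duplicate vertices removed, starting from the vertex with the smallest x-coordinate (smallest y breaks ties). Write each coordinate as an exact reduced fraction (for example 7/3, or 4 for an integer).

1. After x ≥ 13: [(13,10/11) (15,0) (19,2) (18,16) (13,203/13)]
2. After x ≤ 20: [(13,10/11) (15,0) (19,2) (18,16) (13,203/13)]
3. After y ≥ 11: [(13,11) (257/14,11) (18,16) (13,203/13)]
4. After y ≤ 19: [(13,11) (257/14,11) (18,16) (13,203/13)]
5. Canonical ring: [(13,11) (257/14,11) (18,16) (13,203/13)]

Clipped polygon: [(13,11) (257/14,11) (18,16) (13,203/13)]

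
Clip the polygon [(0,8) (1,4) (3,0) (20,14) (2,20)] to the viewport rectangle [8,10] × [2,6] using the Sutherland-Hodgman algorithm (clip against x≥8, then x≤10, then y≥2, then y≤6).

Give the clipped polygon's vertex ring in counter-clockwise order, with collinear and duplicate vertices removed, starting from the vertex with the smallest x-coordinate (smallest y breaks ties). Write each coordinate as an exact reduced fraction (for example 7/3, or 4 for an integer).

Clipped polygon: [(8,70/17) (10,98/17) (10,6) (8,6)]

1. After x ≥ 8: [(8,70/17) (20,14) (8,18)]
2. After x ≤ 10: [(8,70/17) (10,98/17) (10,52/3) (8,18)]
3. After y ≥ 2: [(8,70/17) (10,98/17) (10,52/3) (8,18)]
4. After y ≤ 6: [(8,6) (8,70/17) (10,98/17) (10,6)]
5. Canonical ring: [(8,70/17) (10,98/17) (10,6) (8,6)]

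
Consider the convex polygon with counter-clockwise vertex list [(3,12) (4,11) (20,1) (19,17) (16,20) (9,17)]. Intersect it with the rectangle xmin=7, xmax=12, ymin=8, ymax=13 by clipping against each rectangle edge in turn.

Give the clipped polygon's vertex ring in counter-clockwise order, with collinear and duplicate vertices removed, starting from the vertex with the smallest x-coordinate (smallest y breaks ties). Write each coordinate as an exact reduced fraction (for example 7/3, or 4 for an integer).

Clipped polygon: [(7,73/8) (44/5,8) (12,8) (12,13) (7,13)]

1. After x ≥ 7: [(7,46/3) (7,73/8) (20,1) (19,17) (16,20) (9,17)]
2. After x ≤ 12: [(7,46/3) (7,73/8) (12,6) (12,128/7) (9,17)]
3. After y ≥ 8: [(7,46/3) (7,73/8) (44/5,8) (12,8) (12,128/7) (9,17)]
4. After y ≤ 13: [(7,13) (7,73/8) (44/5,8) (12,8) (12,13)]
5. Canonical ring: [(7,73/8) (44/5,8) (12,8) (12,13) (7,13)]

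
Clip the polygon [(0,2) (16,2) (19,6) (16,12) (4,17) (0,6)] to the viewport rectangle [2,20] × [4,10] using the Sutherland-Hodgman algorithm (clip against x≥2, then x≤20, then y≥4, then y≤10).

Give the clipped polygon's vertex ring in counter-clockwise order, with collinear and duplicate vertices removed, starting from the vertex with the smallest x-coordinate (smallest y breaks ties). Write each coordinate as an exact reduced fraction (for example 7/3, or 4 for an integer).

Clipped polygon: [(2,4) (35/2,4) (19,6) (17,10) (2,10)]

1. After x ≥ 2: [(2,2) (16,2) (19,6) (16,12) (4,17) (2,23/2)]
2. After x ≤ 20: [(2,2) (16,2) (19,6) (16,12) (4,17) (2,23/2)]
3. After y ≥ 4: [(2,4) (35/2,4) (19,6) (16,12) (4,17) (2,23/2)]
4. After y ≤ 10: [(2,10) (2,4) (35/2,4) (19,6) (17,10)]
5. Canonical ring: [(2,4) (35/2,4) (19,6) (17,10) (2,10)]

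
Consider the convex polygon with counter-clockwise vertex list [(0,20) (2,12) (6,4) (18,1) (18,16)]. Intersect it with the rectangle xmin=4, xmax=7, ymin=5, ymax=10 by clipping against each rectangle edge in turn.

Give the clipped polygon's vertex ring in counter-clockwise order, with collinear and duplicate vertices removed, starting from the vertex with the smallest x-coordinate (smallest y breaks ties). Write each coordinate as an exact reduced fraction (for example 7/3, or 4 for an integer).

Clipped polygon: [(4,8) (11/2,5) (7,5) (7,10) (4,10)]

1. After x ≥ 4: [(4,172/9) (4,8) (6,4) (18,1) (18,16)]
2. After x ≤ 7: [(7,166/9) (4,172/9) (4,8) (6,4) (7,15/4)]
3. After y ≥ 5: [(7,5) (7,166/9) (4,172/9) (4,8) (11/2,5)]
4. After y ≤ 10: [(7,5) (7,10) (4,10) (4,8) (11/2,5)]
5. Canonical ring: [(4,8) (11/2,5) (7,5) (7,10) (4,10)]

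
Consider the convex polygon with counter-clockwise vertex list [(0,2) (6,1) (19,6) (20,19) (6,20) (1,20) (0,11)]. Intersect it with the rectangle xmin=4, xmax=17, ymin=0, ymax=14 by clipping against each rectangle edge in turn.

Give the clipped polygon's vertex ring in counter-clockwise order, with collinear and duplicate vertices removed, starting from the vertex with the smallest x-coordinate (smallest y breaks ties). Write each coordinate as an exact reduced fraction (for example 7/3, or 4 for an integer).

Clipped polygon: [(4,4/3) (6,1) (17,68/13) (17,14) (4,14)]

1. After x ≥ 4: [(4,4/3) (6,1) (19,6) (20,19) (6,20) (4,20)]
2. After x ≤ 17: [(4,4/3) (6,1) (17,68/13) (17,269/14) (6,20) (4,20)]
3. After y ≥ 0: [(4,4/3) (6,1) (17,68/13) (17,269/14) (6,20) (4,20)]
4. After y ≤ 14: [(4,14) (4,4/3) (6,1) (17,68/13) (17,14)]
5. Canonical ring: [(4,4/3) (6,1) (17,68/13) (17,14) (4,14)]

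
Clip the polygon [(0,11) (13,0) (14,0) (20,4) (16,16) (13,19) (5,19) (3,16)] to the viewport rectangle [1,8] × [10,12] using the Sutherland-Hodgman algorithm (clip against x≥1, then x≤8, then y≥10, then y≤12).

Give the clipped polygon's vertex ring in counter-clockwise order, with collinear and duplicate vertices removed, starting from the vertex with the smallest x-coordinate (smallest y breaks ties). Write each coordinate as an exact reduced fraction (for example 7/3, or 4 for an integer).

1. After x ≥ 1: [(1,38/3) (1,132/13) (13,0) (14,0) (20,4) (16,16) (13,19) (5,19) (3,16)]
2. After x ≤ 8: [(1,38/3) (1,132/13) (8,55/13) (8,19) (5,19) (3,16)]
3. After y ≥ 10: [(1,38/3) (1,132/13) (13/11,10) (8,10) (8,19) (5,19) (3,16)]
4. After y ≤ 12: [(1,12) (1,132/13) (13/11,10) (8,10) (8,12)]
5. Canonical ring: [(1,132/13) (13/11,10) (8,10) (8,12) (1,12)]

Clipped polygon: [(1,132/13) (13/11,10) (8,10) (8,12) (1,12)]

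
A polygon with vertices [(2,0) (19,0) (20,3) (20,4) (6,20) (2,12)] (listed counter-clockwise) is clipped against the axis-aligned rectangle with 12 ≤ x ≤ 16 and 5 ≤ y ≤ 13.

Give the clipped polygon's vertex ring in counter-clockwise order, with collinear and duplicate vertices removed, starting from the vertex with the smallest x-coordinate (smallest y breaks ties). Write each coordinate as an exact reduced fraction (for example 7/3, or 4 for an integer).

Clipped polygon: [(12,5) (16,5) (16,60/7) (97/8,13) (12,13)]

1. After x ≥ 12: [(12,0) (19,0) (20,3) (20,4) (12,92/7)]
2. After x ≤ 16: [(12,0) (16,0) (16,60/7) (12,92/7)]
3. After y ≥ 5: [(12,5) (16,5) (16,60/7) (12,92/7)]
4. After y ≤ 13: [(12,13) (12,5) (16,5) (16,60/7) (97/8,13)]
5. Canonical ring: [(12,5) (16,5) (16,60/7) (97/8,13) (12,13)]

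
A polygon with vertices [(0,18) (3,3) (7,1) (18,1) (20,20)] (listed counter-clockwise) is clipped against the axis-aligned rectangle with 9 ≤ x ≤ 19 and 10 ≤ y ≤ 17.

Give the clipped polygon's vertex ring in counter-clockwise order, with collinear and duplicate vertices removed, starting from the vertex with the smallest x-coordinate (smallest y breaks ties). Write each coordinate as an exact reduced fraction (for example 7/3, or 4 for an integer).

Clipped polygon: [(9,10) (360/19,10) (19,21/2) (19,17) (9,17)]

1. After x ≥ 9: [(9,189/10) (9,1) (18,1) (20,20)]
2. After x ≤ 19: [(19,199/10) (9,189/10) (9,1) (18,1) (19,21/2)]
3. After y ≥ 10: [(19,199/10) (9,189/10) (9,10) (360/19,10) (19,21/2)]
4. After y ≤ 17: [(19,17) (9,17) (9,10) (360/19,10) (19,21/2)]
5. Canonical ring: [(9,10) (360/19,10) (19,21/2) (19,17) (9,17)]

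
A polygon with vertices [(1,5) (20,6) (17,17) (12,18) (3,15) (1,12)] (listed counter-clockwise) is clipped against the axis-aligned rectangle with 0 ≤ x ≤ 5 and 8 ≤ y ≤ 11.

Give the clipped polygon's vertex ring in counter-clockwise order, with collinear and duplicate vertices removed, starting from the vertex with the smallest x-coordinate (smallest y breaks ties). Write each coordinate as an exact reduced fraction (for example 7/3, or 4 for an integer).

Clipped polygon: [(1,8) (5,8) (5,11) (1,11)]

1. After x ≥ 0: [(1,5) (20,6) (17,17) (12,18) (3,15) (1,12)]
2. After x ≤ 5: [(1,5) (5,99/19) (5,47/3) (3,15) (1,12)]
3. After y ≥ 8: [(1,8) (5,8) (5,47/3) (3,15) (1,12)]
4. After y ≤ 11: [(1,11) (1,8) (5,8) (5,11)]
5. Canonical ring: [(1,8) (5,8) (5,11) (1,11)]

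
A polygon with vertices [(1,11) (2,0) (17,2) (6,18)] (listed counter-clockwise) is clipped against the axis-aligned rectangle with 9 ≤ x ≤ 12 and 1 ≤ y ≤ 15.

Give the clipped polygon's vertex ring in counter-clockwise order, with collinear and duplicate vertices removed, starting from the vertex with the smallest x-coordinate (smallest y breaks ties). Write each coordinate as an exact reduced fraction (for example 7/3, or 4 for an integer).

Clipped polygon: [(9,1) (19/2,1) (12,4/3) (12,102/11) (9,150/11)]

1. After x ≥ 9: [(9,14/15) (17,2) (9,150/11)]
2. After x ≤ 12: [(9,14/15) (12,4/3) (12,102/11) (9,150/11)]
3. After y ≥ 1: [(9,1) (19/2,1) (12,4/3) (12,102/11) (9,150/11)]
4. After y ≤ 15: [(9,1) (19/2,1) (12,4/3) (12,102/11) (9,150/11)]
5. Canonical ring: [(9,1) (19/2,1) (12,4/3) (12,102/11) (9,150/11)]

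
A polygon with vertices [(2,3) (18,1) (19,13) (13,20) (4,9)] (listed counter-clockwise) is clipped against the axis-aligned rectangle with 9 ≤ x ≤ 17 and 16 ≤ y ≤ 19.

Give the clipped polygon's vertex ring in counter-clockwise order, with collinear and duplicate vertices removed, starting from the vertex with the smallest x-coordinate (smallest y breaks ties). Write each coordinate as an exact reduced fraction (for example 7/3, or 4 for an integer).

1. After x ≥ 9: [(9,17/8) (18,1) (19,13) (13,20) (9,136/9)]
2. After x ≤ 17: [(9,17/8) (17,9/8) (17,46/3) (13,20) (9,136/9)]
3. After y ≥ 16: [(115/7,16) (13,20) (107/11,16)]
4. After y ≤ 19: [(115/7,16) (97/7,19) (134/11,19) (107/11,16)]
5. Canonical ring: [(107/11,16) (115/7,16) (97/7,19) (134/11,19)]

Clipped polygon: [(107/11,16) (115/7,16) (97/7,19) (134/11,19)]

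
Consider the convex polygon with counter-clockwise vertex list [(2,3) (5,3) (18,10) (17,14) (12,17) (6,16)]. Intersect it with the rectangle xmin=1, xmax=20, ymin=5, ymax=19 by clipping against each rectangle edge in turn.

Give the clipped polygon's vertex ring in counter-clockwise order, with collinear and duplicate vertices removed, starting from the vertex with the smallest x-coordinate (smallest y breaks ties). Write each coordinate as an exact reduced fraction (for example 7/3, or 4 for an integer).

Clipped polygon: [(34/13,5) (61/7,5) (18,10) (17,14) (12,17) (6,16)]

1. After x ≥ 1: [(2,3) (5,3) (18,10) (17,14) (12,17) (6,16)]
2. After x ≤ 20: [(2,3) (5,3) (18,10) (17,14) (12,17) (6,16)]
3. After y ≥ 5: [(34/13,5) (61/7,5) (18,10) (17,14) (12,17) (6,16)]
4. After y ≤ 19: [(34/13,5) (61/7,5) (18,10) (17,14) (12,17) (6,16)]
5. Canonical ring: [(34/13,5) (61/7,5) (18,10) (17,14) (12,17) (6,16)]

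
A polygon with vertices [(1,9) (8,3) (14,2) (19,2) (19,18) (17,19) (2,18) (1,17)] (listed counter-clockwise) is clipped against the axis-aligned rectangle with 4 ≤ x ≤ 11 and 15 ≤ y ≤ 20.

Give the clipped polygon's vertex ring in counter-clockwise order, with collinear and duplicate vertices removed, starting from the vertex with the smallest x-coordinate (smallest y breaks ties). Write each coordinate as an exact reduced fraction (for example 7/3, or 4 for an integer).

Clipped polygon: [(4,15) (11,15) (11,93/5) (4,272/15)]

1. After x ≥ 4: [(4,45/7) (8,3) (14,2) (19,2) (19,18) (17,19) (4,272/15)]
2. After x ≤ 11: [(4,45/7) (8,3) (11,5/2) (11,93/5) (4,272/15)]
3. After y ≥ 15: [(4,15) (11,15) (11,93/5) (4,272/15)]
4. After y ≤ 20: [(4,15) (11,15) (11,93/5) (4,272/15)]
5. Canonical ring: [(4,15) (11,15) (11,93/5) (4,272/15)]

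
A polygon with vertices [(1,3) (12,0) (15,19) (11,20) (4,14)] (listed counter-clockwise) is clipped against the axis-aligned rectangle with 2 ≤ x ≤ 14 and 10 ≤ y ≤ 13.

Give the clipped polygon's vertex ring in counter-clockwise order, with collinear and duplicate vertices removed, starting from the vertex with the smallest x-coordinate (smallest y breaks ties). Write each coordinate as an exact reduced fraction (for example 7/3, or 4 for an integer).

Clipped polygon: [(32/11,10) (258/19,10) (14,38/3) (14,13) (41/11,13)]

1. After x ≥ 2: [(2,20/3) (2,30/11) (12,0) (15,19) (11,20) (4,14)]
2. After x ≤ 14: [(2,20/3) (2,30/11) (12,0) (14,38/3) (14,77/4) (11,20) (4,14)]
3. After y ≥ 10: [(32/11,10) (258/19,10) (14,38/3) (14,77/4) (11,20) (4,14)]
4. After y ≤ 13: [(41/11,13) (32/11,10) (258/19,10) (14,38/3) (14,13)]
5. Canonical ring: [(32/11,10) (258/19,10) (14,38/3) (14,13) (41/11,13)]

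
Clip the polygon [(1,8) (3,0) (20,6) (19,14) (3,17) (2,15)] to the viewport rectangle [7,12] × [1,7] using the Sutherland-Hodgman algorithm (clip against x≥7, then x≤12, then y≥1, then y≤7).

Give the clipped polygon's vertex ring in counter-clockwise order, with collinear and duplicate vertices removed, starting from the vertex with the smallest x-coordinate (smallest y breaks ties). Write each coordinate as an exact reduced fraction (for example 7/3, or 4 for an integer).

Clipped polygon: [(7,24/17) (12,54/17) (12,7) (7,7)]

1. After x ≥ 7: [(7,24/17) (20,6) (19,14) (7,65/4)]
2. After x ≤ 12: [(7,24/17) (12,54/17) (12,245/16) (7,65/4)]
3. After y ≥ 1: [(7,24/17) (12,54/17) (12,245/16) (7,65/4)]
4. After y ≤ 7: [(7,7) (7,24/17) (12,54/17) (12,7)]
5. Canonical ring: [(7,24/17) (12,54/17) (12,7) (7,7)]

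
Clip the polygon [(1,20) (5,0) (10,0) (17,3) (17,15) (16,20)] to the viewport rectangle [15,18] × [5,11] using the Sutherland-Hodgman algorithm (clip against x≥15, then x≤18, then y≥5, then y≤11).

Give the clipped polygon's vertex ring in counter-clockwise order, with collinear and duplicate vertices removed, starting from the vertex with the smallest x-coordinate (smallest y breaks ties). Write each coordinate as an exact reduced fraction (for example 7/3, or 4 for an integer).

Clipped polygon: [(15,5) (17,5) (17,11) (15,11)]

1. After x ≥ 15: [(15,20) (15,15/7) (17,3) (17,15) (16,20)]
2. After x ≤ 18: [(15,20) (15,15/7) (17,3) (17,15) (16,20)]
3. After y ≥ 5: [(15,20) (15,5) (17,5) (17,15) (16,20)]
4. After y ≤ 11: [(15,11) (15,5) (17,5) (17,11)]
5. Canonical ring: [(15,5) (17,5) (17,11) (15,11)]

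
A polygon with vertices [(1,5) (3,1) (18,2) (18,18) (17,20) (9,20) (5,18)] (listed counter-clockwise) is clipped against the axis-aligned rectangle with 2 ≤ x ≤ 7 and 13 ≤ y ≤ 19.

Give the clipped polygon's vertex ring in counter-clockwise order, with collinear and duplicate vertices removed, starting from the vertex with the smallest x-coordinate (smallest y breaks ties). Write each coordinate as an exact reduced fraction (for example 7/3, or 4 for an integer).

Clipped polygon: [(45/13,13) (7,13) (7,19) (5,18)]

1. After x ≥ 2: [(2,33/4) (2,3) (3,1) (18,2) (18,18) (17,20) (9,20) (5,18)]
2. After x ≤ 7: [(2,33/4) (2,3) (3,1) (7,19/15) (7,19) (5,18)]
3. After y ≥ 13: [(45/13,13) (7,13) (7,19) (5,18)]
4. After y ≤ 19: [(45/13,13) (7,13) (7,19) (5,18)]
5. Canonical ring: [(45/13,13) (7,13) (7,19) (5,18)]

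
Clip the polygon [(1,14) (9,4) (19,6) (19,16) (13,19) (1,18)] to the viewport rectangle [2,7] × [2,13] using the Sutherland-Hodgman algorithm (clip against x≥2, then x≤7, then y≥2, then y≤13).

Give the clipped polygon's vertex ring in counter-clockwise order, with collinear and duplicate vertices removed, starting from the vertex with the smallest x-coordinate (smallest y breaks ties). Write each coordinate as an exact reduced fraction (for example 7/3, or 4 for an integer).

1. After x ≥ 2: [(2,51/4) (9,4) (19,6) (19,16) (13,19) (2,217/12)]
2. After x ≤ 7: [(2,51/4) (7,13/2) (7,37/2) (2,217/12)]
3. After y ≥ 2: [(2,51/4) (7,13/2) (7,37/2) (2,217/12)]
4. After y ≤ 13: [(2,13) (2,51/4) (7,13/2) (7,13)]
5. Canonical ring: [(2,51/4) (7,13/2) (7,13) (2,13)]

Clipped polygon: [(2,51/4) (7,13/2) (7,13) (2,13)]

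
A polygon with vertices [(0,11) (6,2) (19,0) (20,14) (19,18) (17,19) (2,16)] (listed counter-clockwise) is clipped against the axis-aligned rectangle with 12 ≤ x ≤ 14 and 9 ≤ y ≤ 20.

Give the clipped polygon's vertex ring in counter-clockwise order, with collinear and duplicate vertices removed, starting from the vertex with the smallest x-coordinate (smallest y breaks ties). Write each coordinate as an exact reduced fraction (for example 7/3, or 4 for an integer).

Clipped polygon: [(12,9) (14,9) (14,92/5) (12,18)]

1. After x ≥ 12: [(12,14/13) (19,0) (20,14) (19,18) (17,19) (12,18)]
2. After x ≤ 14: [(12,14/13) (14,10/13) (14,92/5) (12,18)]
3. After y ≥ 9: [(12,9) (14,9) (14,92/5) (12,18)]
4. After y ≤ 20: [(12,9) (14,9) (14,92/5) (12,18)]
5. Canonical ring: [(12,9) (14,9) (14,92/5) (12,18)]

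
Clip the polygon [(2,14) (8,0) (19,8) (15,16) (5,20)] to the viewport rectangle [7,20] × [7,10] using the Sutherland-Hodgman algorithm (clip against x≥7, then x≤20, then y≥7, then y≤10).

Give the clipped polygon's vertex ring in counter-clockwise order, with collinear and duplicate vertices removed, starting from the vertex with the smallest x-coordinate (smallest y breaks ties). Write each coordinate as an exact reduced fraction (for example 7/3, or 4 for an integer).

Clipped polygon: [(7,7) (141/8,7) (19,8) (18,10) (7,10)]

1. After x ≥ 7: [(7,7/3) (8,0) (19,8) (15,16) (7,96/5)]
2. After x ≤ 20: [(7,7/3) (8,0) (19,8) (15,16) (7,96/5)]
3. After y ≥ 7: [(7,7) (141/8,7) (19,8) (15,16) (7,96/5)]
4. After y ≤ 10: [(7,10) (7,7) (141/8,7) (19,8) (18,10)]
5. Canonical ring: [(7,7) (141/8,7) (19,8) (18,10) (7,10)]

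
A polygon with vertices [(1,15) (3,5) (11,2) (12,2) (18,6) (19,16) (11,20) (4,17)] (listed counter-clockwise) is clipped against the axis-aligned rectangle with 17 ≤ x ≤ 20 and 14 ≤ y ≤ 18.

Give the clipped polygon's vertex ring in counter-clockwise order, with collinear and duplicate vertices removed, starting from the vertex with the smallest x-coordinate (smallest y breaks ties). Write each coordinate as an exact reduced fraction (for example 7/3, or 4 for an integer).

Clipped polygon: [(17,14) (94/5,14) (19,16) (17,17)]

1. After x ≥ 17: [(17,16/3) (18,6) (19,16) (17,17)]
2. After x ≤ 20: [(17,16/3) (18,6) (19,16) (17,17)]
3. After y ≥ 14: [(17,14) (94/5,14) (19,16) (17,17)]
4. After y ≤ 18: [(17,14) (94/5,14) (19,16) (17,17)]
5. Canonical ring: [(17,14) (94/5,14) (19,16) (17,17)]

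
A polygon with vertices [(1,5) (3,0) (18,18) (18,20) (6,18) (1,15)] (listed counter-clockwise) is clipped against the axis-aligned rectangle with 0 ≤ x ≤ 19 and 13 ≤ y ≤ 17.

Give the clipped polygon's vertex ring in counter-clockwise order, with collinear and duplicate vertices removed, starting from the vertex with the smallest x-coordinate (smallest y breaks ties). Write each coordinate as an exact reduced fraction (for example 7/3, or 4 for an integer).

1. After x ≥ 0: [(1,5) (3,0) (18,18) (18,20) (6,18) (1,15)]
2. After x ≤ 19: [(1,5) (3,0) (18,18) (18,20) (6,18) (1,15)]
3. After y ≥ 13: [(1,13) (83/6,13) (18,18) (18,20) (6,18) (1,15)]
4. After y ≤ 17: [(1,13) (83/6,13) (103/6,17) (13/3,17) (1,15)]
5. Canonical ring: [(1,13) (83/6,13) (103/6,17) (13/3,17) (1,15)]

Clipped polygon: [(1,13) (83/6,13) (103/6,17) (13/3,17) (1,15)]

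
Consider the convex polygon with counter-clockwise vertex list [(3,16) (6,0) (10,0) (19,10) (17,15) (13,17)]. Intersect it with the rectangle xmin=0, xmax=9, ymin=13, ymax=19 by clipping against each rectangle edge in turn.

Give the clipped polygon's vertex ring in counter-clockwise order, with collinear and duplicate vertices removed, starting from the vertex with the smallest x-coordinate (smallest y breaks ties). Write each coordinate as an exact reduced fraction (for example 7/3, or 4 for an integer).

Clipped polygon: [(3,16) (57/16,13) (9,13) (9,83/5)]

1. After x ≥ 0: [(3,16) (6,0) (10,0) (19,10) (17,15) (13,17)]
2. After x ≤ 9: [(9,83/5) (3,16) (6,0) (9,0)]
3. After y ≥ 13: [(9,13) (9,83/5) (3,16) (57/16,13)]
4. After y ≤ 19: [(9,13) (9,83/5) (3,16) (57/16,13)]
5. Canonical ring: [(3,16) (57/16,13) (9,13) (9,83/5)]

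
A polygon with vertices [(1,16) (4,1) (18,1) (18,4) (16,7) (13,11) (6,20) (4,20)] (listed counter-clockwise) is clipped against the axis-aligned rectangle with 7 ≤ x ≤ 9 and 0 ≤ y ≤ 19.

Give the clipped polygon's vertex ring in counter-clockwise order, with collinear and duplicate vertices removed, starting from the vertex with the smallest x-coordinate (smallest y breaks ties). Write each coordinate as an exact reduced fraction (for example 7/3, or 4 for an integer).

1. After x ≥ 7: [(7,1) (18,1) (18,4) (16,7) (13,11) (7,131/7)]
2. After x ≤ 9: [(7,1) (9,1) (9,113/7) (7,131/7)]
3. After y ≥ 0: [(7,1) (9,1) (9,113/7) (7,131/7)]
4. After y ≤ 19: [(7,1) (9,1) (9,113/7) (7,131/7)]
5. Canonical ring: [(7,1) (9,1) (9,113/7) (7,131/7)]

Clipped polygon: [(7,1) (9,1) (9,113/7) (7,131/7)]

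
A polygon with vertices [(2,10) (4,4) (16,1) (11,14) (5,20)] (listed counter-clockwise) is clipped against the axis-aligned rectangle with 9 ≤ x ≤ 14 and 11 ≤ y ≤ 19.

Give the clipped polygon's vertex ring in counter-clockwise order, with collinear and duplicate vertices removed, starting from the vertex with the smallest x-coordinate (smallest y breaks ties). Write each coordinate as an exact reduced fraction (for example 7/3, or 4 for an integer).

Clipped polygon: [(9,11) (158/13,11) (11,14) (9,16)]

1. After x ≥ 9: [(9,11/4) (16,1) (11,14) (9,16)]
2. After x ≤ 14: [(9,11/4) (14,3/2) (14,31/5) (11,14) (9,16)]
3. After y ≥ 11: [(9,11) (158/13,11) (11,14) (9,16)]
4. After y ≤ 19: [(9,11) (158/13,11) (11,14) (9,16)]
5. Canonical ring: [(9,11) (158/13,11) (11,14) (9,16)]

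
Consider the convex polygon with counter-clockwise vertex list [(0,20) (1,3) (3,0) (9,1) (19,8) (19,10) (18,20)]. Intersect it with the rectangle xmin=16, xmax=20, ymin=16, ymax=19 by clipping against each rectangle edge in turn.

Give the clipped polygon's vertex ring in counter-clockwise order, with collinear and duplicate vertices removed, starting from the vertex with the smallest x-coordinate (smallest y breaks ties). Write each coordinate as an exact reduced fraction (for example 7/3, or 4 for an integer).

Clipped polygon: [(16,16) (92/5,16) (181/10,19) (16,19)]

1. After x ≥ 16: [(16,20) (16,59/10) (19,8) (19,10) (18,20)]
2. After x ≤ 20: [(16,20) (16,59/10) (19,8) (19,10) (18,20)]
3. After y ≥ 16: [(16,20) (16,16) (92/5,16) (18,20)]
4. After y ≤ 19: [(16,19) (16,16) (92/5,16) (181/10,19)]
5. Canonical ring: [(16,16) (92/5,16) (181/10,19) (16,19)]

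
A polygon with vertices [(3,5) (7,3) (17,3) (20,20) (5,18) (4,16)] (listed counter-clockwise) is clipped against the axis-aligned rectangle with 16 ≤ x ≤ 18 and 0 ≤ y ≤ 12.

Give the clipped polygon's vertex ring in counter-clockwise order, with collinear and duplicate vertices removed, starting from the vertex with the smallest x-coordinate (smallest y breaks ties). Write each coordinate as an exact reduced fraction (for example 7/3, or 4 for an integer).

1. After x ≥ 16: [(16,3) (17,3) (20,20) (16,292/15)]
2. After x ≤ 18: [(16,3) (17,3) (18,26/3) (18,296/15) (16,292/15)]
3. After y ≥ 0: [(16,3) (17,3) (18,26/3) (18,296/15) (16,292/15)]
4. After y ≤ 12: [(16,12) (16,3) (17,3) (18,26/3) (18,12)]
5. Canonical ring: [(16,3) (17,3) (18,26/3) (18,12) (16,12)]

Clipped polygon: [(16,3) (17,3) (18,26/3) (18,12) (16,12)]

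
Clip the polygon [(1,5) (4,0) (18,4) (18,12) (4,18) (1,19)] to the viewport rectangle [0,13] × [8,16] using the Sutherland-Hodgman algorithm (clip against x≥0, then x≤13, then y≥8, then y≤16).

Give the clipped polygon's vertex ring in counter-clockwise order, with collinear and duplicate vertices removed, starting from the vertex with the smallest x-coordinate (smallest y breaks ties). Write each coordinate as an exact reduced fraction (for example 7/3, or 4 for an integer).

1. After x ≥ 0: [(1,5) (4,0) (18,4) (18,12) (4,18) (1,19)]
2. After x ≤ 13: [(1,5) (4,0) (13,18/7) (13,99/7) (4,18) (1,19)]
3. After y ≥ 8: [(1,8) (13,8) (13,99/7) (4,18) (1,19)]
4. After y ≤ 16: [(1,16) (1,8) (13,8) (13,99/7) (26/3,16)]
5. Canonical ring: [(1,8) (13,8) (13,99/7) (26/3,16) (1,16)]

Clipped polygon: [(1,8) (13,8) (13,99/7) (26/3,16) (1,16)]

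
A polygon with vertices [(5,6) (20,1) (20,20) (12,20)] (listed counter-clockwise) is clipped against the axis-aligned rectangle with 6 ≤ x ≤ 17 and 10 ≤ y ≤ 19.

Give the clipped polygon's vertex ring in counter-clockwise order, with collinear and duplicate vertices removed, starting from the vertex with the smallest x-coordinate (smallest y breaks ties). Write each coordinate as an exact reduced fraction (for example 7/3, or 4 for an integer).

Clipped polygon: [(7,10) (17,10) (17,19) (23/2,19)]

1. After x ≥ 6: [(6,8) (6,17/3) (20,1) (20,20) (12,20)]
2. After x ≤ 17: [(6,8) (6,17/3) (17,2) (17,20) (12,20)]
3. After y ≥ 10: [(7,10) (17,10) (17,20) (12,20)]
4. After y ≤ 19: [(23/2,19) (7,10) (17,10) (17,19)]
5. Canonical ring: [(7,10) (17,10) (17,19) (23/2,19)]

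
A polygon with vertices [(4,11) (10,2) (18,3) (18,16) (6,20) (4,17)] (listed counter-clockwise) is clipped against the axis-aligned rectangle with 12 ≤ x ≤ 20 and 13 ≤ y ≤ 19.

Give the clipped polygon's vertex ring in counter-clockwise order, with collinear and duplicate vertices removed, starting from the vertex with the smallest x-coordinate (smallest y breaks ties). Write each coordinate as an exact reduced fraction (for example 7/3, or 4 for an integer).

1. After x ≥ 12: [(12,9/4) (18,3) (18,16) (12,18)]
2. After x ≤ 20: [(12,9/4) (18,3) (18,16) (12,18)]
3. After y ≥ 13: [(12,13) (18,13) (18,16) (12,18)]
4. After y ≤ 19: [(12,13) (18,13) (18,16) (12,18)]
5. Canonical ring: [(12,13) (18,13) (18,16) (12,18)]

Clipped polygon: [(12,13) (18,13) (18,16) (12,18)]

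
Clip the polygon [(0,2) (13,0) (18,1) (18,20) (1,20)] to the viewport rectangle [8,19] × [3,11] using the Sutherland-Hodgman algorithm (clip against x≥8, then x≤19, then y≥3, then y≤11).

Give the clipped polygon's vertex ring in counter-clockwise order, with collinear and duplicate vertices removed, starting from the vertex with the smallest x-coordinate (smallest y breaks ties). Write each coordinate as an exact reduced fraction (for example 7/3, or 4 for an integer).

Clipped polygon: [(8,3) (18,3) (18,11) (8,11)]

1. After x ≥ 8: [(8,10/13) (13,0) (18,1) (18,20) (8,20)]
2. After x ≤ 19: [(8,10/13) (13,0) (18,1) (18,20) (8,20)]
3. After y ≥ 3: [(8,3) (18,3) (18,20) (8,20)]
4. After y ≤ 11: [(8,11) (8,3) (18,3) (18,11)]
5. Canonical ring: [(8,3) (18,3) (18,11) (8,11)]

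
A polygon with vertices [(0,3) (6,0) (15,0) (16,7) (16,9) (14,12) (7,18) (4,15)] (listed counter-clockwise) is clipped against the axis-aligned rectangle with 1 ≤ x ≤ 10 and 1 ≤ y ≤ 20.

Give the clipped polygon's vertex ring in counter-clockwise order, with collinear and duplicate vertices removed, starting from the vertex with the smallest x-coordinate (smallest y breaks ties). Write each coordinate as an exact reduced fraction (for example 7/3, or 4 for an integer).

1. After x ≥ 1: [(1,6) (1,5/2) (6,0) (15,0) (16,7) (16,9) (14,12) (7,18) (4,15)]
2. After x ≤ 10: [(1,6) (1,5/2) (6,0) (10,0) (10,108/7) (7,18) (4,15)]
3. After y ≥ 1: [(1,6) (1,5/2) (4,1) (10,1) (10,108/7) (7,18) (4,15)]
4. After y ≤ 20: [(1,6) (1,5/2) (4,1) (10,1) (10,108/7) (7,18) (4,15)]
5. Canonical ring: [(1,5/2) (4,1) (10,1) (10,108/7) (7,18) (4,15) (1,6)]

Clipped polygon: [(1,5/2) (4,1) (10,1) (10,108/7) (7,18) (4,15) (1,6)]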